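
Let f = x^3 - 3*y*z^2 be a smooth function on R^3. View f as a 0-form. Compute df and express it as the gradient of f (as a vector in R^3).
df = (3*x^2) dx + (-3*z^2) dy + (-6*y*z) dz; grad f = (3*x^2, -3*z^2, -6*y*z)

For a 0-form f, d f = (∂f/∂x) dx + (∂f/∂y) dy + (∂f/∂z) dz. The components of the vector representation are exactly the entries of grad f in Cartesian coordinates:
  ∂f/∂x = 3*x^2
  ∂f/∂y = -3*z^2
  ∂f/∂z = -6*y*z.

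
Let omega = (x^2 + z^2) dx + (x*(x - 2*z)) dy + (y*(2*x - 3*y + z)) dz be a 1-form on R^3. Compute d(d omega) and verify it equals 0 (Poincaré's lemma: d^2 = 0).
d(d omega) = 0

Step 1: d omega = sum_{i<j} (∂f_j/∂x_i - ∂f_i/∂x_j) dx_i ∧ dx_j:
  coeff of dx ∧ dy: 2*x - 2*z
  coeff of dx ∧ dz: 2*y - 2*z
  coeff of dy ∧ dz: 4*x - 6*y + z
Step 2: Apply d again to each 2-form coefficient. The only possible 3-form in R^3 is dx ∧ dy ∧ dz, with coefficient
  ∂(coeff of dy∧dz)/∂x - ∂(coeff of dx∧dz)/∂y + ∂(coeff of dx∧dy)/∂z
  = ∂/∂x (4*x - 6*y + z) - ∂/∂y (2*y - 2*z) + ∂/∂z (2*x - 2*z).
Each of these terms simplifies to sums of mixed partials that cancel in pairs. The result is 0 (by equality of mixed partials for smooth functions — Schwarz / Clairaut).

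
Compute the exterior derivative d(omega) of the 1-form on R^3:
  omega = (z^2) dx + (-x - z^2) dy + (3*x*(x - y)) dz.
d(omega) = (-1) dx ∧ dy + (6*x - 3*y - 2*z) dx ∧ dz + (-3*x + 2*z) dy ∧ dz

For a 1-form omega = sum_i f_i dx_i, the exterior derivative is
  d(omega) = sum_{i < j} (∂f_j/∂x_i - ∂f_i/∂x_j) dx_i ∧ dx_j.
  coefficient of dx ∧ dy: ∂f_2/∂x - ∂f_1/∂y = ∂(-x - z^2)/∂x - ∂(z^2)/∂y = -1
  coefficient of dx ∧ dz: ∂f_3/∂x - ∂f_1/∂z = ∂(3*x*(x - y))/∂x - ∂(z^2)/∂z = 6*x - 3*y - 2*z
  coefficient of dy ∧ dz: ∂f_3/∂y - ∂f_2/∂z = ∂(3*x*(x - y))/∂y - ∂(-x - z^2)/∂z = -3*x + 2*z
Assembling: d(omega) = (-1) dx ∧ dy + (6*x - 3*y - 2*z) dx ∧ dz + (-3*x + 2*z) dy ∧ dz.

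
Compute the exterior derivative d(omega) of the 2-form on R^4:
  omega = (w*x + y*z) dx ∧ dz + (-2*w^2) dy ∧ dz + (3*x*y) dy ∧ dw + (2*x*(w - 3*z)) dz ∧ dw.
d(omega) = (-z) dx ∧ dy ∧ dz + (2*w + x - 6*z) dx ∧ dz ∧ dw + (-4*w) dy ∧ dz ∧ dw + (3*y) dx ∧ dy ∧ dw

For a 2-form omega = sum_{i<j} g_{ij} dx_i ∧ dx_j, the exterior derivative is
  d(omega) = sum_{i<j} d(g_{ij}) ∧ dx_i ∧ dx_j = sum_{i<j, k} (∂g_{ij}/∂x_k) dx_k ∧ dx_i ∧ dx_j.
Expand each term, using dx_k ∧ dx_i ∧ dx_j = sgn(permutation) dx_{(a)} ∧ dx_{(b)} ∧ dx_{(c)} with (a < b < c) sorted:
  d(w*x + y*z) includes (∂/∂y)(w*x + y*z) dy = (z) dy, which multiplied by dx ∧ dz gives (-z) dx ∧ dy ∧ dz
  d(w*x + y*z) includes (∂/∂w)(w*x + y*z) dw = (x) dw, which multiplied by dx ∧ dz gives (x) dx ∧ dz ∧ dw
  d(-2*w^2) includes (∂/∂w)(-2*w^2) dw = (-4*w) dw, which multiplied by dy ∧ dz gives (-4*w) dy ∧ dz ∧ dw
  d(3*x*y) includes (∂/∂x)(3*x*y) dx = (3*y) dx, which multiplied by dy ∧ dw gives (3*y) dx ∧ dy ∧ dw
  d(2*x*(w - 3*z)) includes (∂/∂x)(2*x*(w - 3*z)) dx = (2*w - 6*z) dx, which multiplied by dz ∧ dw gives (2*w - 6*z) dx ∧ dz ∧ dw
Collecting like 3-forms: d(omega) = (-z) dx ∧ dy ∧ dz + (2*w + x - 6*z) dx ∧ dz ∧ dw + (-4*w) dy ∧ dz ∧ dw + (3*y) dx ∧ dy ∧ dw.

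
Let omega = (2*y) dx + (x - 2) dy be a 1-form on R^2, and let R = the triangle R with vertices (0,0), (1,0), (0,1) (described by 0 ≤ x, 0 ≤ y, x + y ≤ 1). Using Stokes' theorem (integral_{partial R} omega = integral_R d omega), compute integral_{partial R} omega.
integral_(partial R) omega = -1/2

Stokes: integral_partial_R omega = integral_R d omega with d omega = (∂Q/∂x - ∂P/∂y) dx ∧ dy.
  ∂Q/∂x = 1
  ∂P/∂y = 2
  integrand = ∂Q/∂x - ∂P/∂y = -1.
Integrating over R: integral_0^1 integral_0^{1-x} (-1) dy dx = -1/2.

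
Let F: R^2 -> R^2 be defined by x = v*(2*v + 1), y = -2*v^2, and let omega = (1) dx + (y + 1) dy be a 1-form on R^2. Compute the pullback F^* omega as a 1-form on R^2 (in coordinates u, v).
F^* omega = (8*v^3 + 1) dv

Using F^*(f dg) = (f ∘ F) d(g ∘ F), substitute each coordinate x_i by F_i(u, v) in f_i, and replace dx_i by d F_i = (∂F_i/∂u) du + (∂F_i/∂v) dv.
  For the x component: f_1(F) = 1; d F_1 = (0) du + (4*v + 1) dv
  For the y component: f_2(F) = 1 - 2*v^2; d F_2 = (0) du + (-4*v) dv
Combining and collecting du, dv coefficients:
  coeff of du: 0
  coeff of dv: 8*v^3 + 1
F^* omega = (8*v^3 + 1) dv.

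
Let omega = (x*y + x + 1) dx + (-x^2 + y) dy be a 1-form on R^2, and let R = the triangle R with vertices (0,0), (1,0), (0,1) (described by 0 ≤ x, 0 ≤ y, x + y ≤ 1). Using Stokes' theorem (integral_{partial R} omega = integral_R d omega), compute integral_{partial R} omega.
integral_(partial R) omega = -1/2

Stokes: integral_partial_R omega = integral_R d omega with d omega = (∂Q/∂x - ∂P/∂y) dx ∧ dy.
  ∂Q/∂x = -2*x
  ∂P/∂y = x
  integrand = ∂Q/∂x - ∂P/∂y = -3*x.
Integrating over R: integral_0^1 integral_0^{1-x} (-3*x) dy dx = -1/2.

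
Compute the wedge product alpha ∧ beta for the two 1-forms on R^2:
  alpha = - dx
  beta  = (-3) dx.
alpha ∧ beta = 0

Distribute the wedge, using dx_i ∧ dx_j = -dx_j ∧ dx_i and dx_i ∧ dx_i = 0. For each pair (i, j) with i < j, the coefficient of dx_i ∧ dx_j in alpha ∧ beta is (alpha_i * beta_j - alpha_j * beta_i). Collecting: alpha ∧ beta = 0.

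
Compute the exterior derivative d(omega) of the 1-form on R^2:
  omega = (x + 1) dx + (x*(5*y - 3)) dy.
d(omega) = (5*y - 3) dx ∧ dy

For a 1-form omega = sum_i f_i dx_i, the exterior derivative is
  d(omega) = sum_{i < j} (∂f_j/∂x_i - ∂f_i/∂x_j) dx_i ∧ dx_j.
  coefficient of dx ∧ dy: ∂f_2/∂x - ∂f_1/∂y = ∂(x*(5*y - 3))/∂x - ∂(x + 1)/∂y = 5*y - 3
Assembling: d(omega) = (5*y - 3) dx ∧ dy.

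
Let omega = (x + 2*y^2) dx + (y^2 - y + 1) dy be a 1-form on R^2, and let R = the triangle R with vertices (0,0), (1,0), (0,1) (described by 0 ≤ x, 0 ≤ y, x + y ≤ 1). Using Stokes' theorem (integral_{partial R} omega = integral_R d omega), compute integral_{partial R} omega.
integral_(partial R) omega = -2/3

Stokes: integral_partial_R omega = integral_R d omega with d omega = (∂Q/∂x - ∂P/∂y) dx ∧ dy.
  ∂Q/∂x = 0
  ∂P/∂y = 4*y
  integrand = ∂Q/∂x - ∂P/∂y = -4*y.
Integrating over R: integral_0^1 integral_0^{1-x} (-4*y) dy dx = -2/3.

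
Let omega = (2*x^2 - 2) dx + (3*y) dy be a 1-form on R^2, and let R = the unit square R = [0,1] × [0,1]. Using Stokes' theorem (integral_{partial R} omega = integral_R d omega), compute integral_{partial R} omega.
integral_(partial R) omega = 0

Stokes: integral_partial_R omega = integral_R d omega with d omega = (∂Q/∂x - ∂P/∂y) dx ∧ dy.
  ∂Q/∂x = 0
  ∂P/∂y = 0
  integrand = ∂Q/∂x - ∂P/∂y = 0.
Integrating over R: integral_0^1 integral_0^1 (0) dx dy = 0.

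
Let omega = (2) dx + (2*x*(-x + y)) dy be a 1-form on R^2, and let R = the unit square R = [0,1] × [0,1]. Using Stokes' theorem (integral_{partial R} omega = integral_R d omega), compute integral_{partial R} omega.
integral_(partial R) omega = -1

Stokes: integral_partial_R omega = integral_R d omega with d omega = (∂Q/∂x - ∂P/∂y) dx ∧ dy.
  ∂Q/∂x = -4*x + 2*y
  ∂P/∂y = 0
  integrand = ∂Q/∂x - ∂P/∂y = -4*x + 2*y.
Integrating over R: integral_0^1 integral_0^1 (-4*x + 2*y) dx dy = -1.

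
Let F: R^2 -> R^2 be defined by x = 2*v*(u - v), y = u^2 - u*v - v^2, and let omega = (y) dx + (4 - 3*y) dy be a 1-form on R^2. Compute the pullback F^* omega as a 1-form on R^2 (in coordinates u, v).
F^* omega = (-6*u^3 + 11*u^2*v + u*v^2 + 8*u - 5*v^3 - 4*v) du + (5*u^3 - 3*u^2*v - 7*u*v^2 - 4*u - 2*v^3 - 8*v) dv

Using F^*(f dg) = (f ∘ F) d(g ∘ F), substitute each coordinate x_i by F_i(u, v) in f_i, and replace dx_i by d F_i = (∂F_i/∂u) du + (∂F_i/∂v) dv.
  For the x component: f_1(F) = u^2 - u*v - v^2; d F_1 = (2*v) du + (2*u - 4*v) dv
  For the y component: f_2(F) = -3*u^2 + 3*u*v + 3*v^2 + 4; d F_2 = (2*u - v) du + (-u - 2*v) dv
Combining and collecting du, dv coefficients:
  coeff of du: -6*u^3 + 11*u^2*v + u*v^2 + 8*u - 5*v^3 - 4*v
  coeff of dv: 5*u^3 - 3*u^2*v - 7*u*v^2 - 4*u - 2*v^3 - 8*v
F^* omega = (-6*u^3 + 11*u^2*v + u*v^2 + 8*u - 5*v^3 - 4*v) du + (5*u^3 - 3*u^2*v - 7*u*v^2 - 4*u - 2*v^3 - 8*v) dv.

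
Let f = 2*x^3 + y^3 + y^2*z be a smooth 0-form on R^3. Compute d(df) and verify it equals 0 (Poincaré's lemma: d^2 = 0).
d(df) = 0

Step 1: df = sum_i (∂f/∂x_i) dx_i = (6*x^2) dx + (y*(3*y + 2*z)) dy + (y^2) dz.
Step 2: Apply d again. Using the 1-form formula, the coefficient of dx ∧ dy in d(df) is ∂^2 f/∂x ∂y - ∂^2 f/∂y ∂x = (0) - (0) = 0 (equality of mixed partials for smooth f).
Similarly for dx ∧ dz and dy ∧ dz — all coefficients vanish. So d(df) = 0.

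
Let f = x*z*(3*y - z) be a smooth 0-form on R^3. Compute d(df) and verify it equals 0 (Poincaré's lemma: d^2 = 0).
d(df) = 0

Step 1: df = sum_i (∂f/∂x_i) dx_i = (z*(3*y - z)) dx + (3*x*z) dy + (x*(3*y - 2*z)) dz.
Step 2: Apply d again. Using the 1-form formula, the coefficient of dx ∧ dy in d(df) is ∂^2 f/∂x ∂y - ∂^2 f/∂y ∂x = (3*z) - (3*z) = 0 (equality of mixed partials for smooth f).
Similarly for dx ∧ dz and dy ∧ dz — all coefficients vanish. So d(df) = 0.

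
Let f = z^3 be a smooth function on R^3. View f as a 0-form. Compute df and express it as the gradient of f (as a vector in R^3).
df = (0) dx + (0) dy + (3*z^2) dz; grad f = (0, 0, 3*z^2)

For a 0-form f, d f = (∂f/∂x) dx + (∂f/∂y) dy + (∂f/∂z) dz. The components of the vector representation are exactly the entries of grad f in Cartesian coordinates:
  ∂f/∂x = 0
  ∂f/∂y = 0
  ∂f/∂z = 3*z^2.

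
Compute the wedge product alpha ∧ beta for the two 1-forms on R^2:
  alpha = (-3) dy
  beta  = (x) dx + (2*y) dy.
alpha ∧ beta = (3*x) dx ∧ dy

Distribute the wedge, using dx_i ∧ dx_j = -dx_j ∧ dx_i and dx_i ∧ dx_i = 0. For each pair (i, j) with i < j, the coefficient of dx_i ∧ dx_j in alpha ∧ beta is (alpha_i * beta_j - alpha_j * beta_i). Collecting: alpha ∧ beta = (3*x) dx ∧ dy.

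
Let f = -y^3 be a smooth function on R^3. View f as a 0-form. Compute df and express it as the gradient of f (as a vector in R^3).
df = (0) dx + (-3*y^2) dy + (0) dz; grad f = (0, -3*y^2, 0)

For a 0-form f, d f = (∂f/∂x) dx + (∂f/∂y) dy + (∂f/∂z) dz. The components of the vector representation are exactly the entries of grad f in Cartesian coordinates:
  ∂f/∂x = 0
  ∂f/∂y = -3*y^2
  ∂f/∂z = 0.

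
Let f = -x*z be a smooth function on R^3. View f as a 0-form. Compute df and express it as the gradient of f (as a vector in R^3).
df = (-z) dx + (0) dy + (-x) dz; grad f = (-z, 0, -x)

For a 0-form f, d f = (∂f/∂x) dx + (∂f/∂y) dy + (∂f/∂z) dz. The components of the vector representation are exactly the entries of grad f in Cartesian coordinates:
  ∂f/∂x = -z
  ∂f/∂y = 0
  ∂f/∂z = -x.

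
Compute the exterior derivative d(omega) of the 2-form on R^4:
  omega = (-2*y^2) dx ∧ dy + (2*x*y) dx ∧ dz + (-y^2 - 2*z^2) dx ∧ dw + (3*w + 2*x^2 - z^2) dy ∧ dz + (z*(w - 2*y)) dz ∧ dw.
d(omega) = (2*x) dx ∧ dy ∧ dz + (2*y) dx ∧ dy ∧ dw + (4*z) dx ∧ dz ∧ dw + (3 - 2*z) dy ∧ dz ∧ dw

For a 2-form omega = sum_{i<j} g_{ij} dx_i ∧ dx_j, the exterior derivative is
  d(omega) = sum_{i<j} d(g_{ij}) ∧ dx_i ∧ dx_j = sum_{i<j, k} (∂g_{ij}/∂x_k) dx_k ∧ dx_i ∧ dx_j.
Expand each term, using dx_k ∧ dx_i ∧ dx_j = sgn(permutation) dx_{(a)} ∧ dx_{(b)} ∧ dx_{(c)} with (a < b < c) sorted:
  d(2*x*y) includes (∂/∂y)(2*x*y) dy = (2*x) dy, which multiplied by dx ∧ dz gives (-2*x) dx ∧ dy ∧ dz
  d(-y^2 - 2*z^2) includes (∂/∂y)(-y^2 - 2*z^2) dy = (-2*y) dy, which multiplied by dx ∧ dw gives (2*y) dx ∧ dy ∧ dw
  d(-y^2 - 2*z^2) includes (∂/∂z)(-y^2 - 2*z^2) dz = (-4*z) dz, which multiplied by dx ∧ dw gives (4*z) dx ∧ dz ∧ dw
  d(3*w + 2*x^2 - z^2) includes (∂/∂x)(3*w + 2*x^2 - z^2) dx = (4*x) dx, which multiplied by dy ∧ dz gives (4*x) dx ∧ dy ∧ dz
  d(3*w + 2*x^2 - z^2) includes (∂/∂w)(3*w + 2*x^2 - z^2) dw = (3) dw, which multiplied by dy ∧ dz gives (3) dy ∧ dz ∧ dw
  d(z*(w - 2*y)) includes (∂/∂y)(z*(w - 2*y)) dy = (-2*z) dy, which multiplied by dz ∧ dw gives (-2*z) dy ∧ dz ∧ dw
Collecting like 3-forms: d(omega) = (2*x) dx ∧ dy ∧ dz + (2*y) dx ∧ dy ∧ dw + (4*z) dx ∧ dz ∧ dw + (3 - 2*z) dy ∧ dz ∧ dw.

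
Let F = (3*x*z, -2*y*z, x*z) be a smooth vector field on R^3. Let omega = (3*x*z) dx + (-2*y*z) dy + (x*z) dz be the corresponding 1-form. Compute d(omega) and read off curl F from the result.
d(omega) = (2*y) dy ∧ dz + (3*x - z) dz ∧ dx + (0) dx ∧ dy; curl F = (2*y, 3*x - z, 0)

d omega = sum_{i<j} (∂f_j/∂x_i - ∂f_i/∂x_j) dx_i ∧ dx_j. Under the identification (dy ∧ dz, dz ∧ dx, dx ∧ dy) ↔ (e_x, e_y, e_z), the coefficients are exactly the components of curl F. Compute:
  ∂R/∂y - ∂Q/∂z = (0) - (-2*y) = 2*y
  ∂P/∂z - ∂R/∂x = (3*x) - (z) = 3*x - z
  ∂Q/∂x - ∂P/∂y = (0) - (0) = 0.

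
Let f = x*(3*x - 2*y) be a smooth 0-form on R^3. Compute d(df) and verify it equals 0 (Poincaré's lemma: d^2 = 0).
d(df) = 0

Step 1: df = sum_i (∂f/∂x_i) dx_i = (6*x - 2*y) dx + (-2*x) dy + (0) dz.
Step 2: Apply d again. Using the 1-form formula, the coefficient of dx ∧ dy in d(df) is ∂^2 f/∂x ∂y - ∂^2 f/∂y ∂x = (-2) - (-2) = 0 (equality of mixed partials for smooth f).
Similarly for dx ∧ dz and dy ∧ dz — all coefficients vanish. So d(df) = 0.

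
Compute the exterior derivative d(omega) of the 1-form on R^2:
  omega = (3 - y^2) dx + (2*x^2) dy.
d(omega) = (4*x + 2*y) dx ∧ dy

For a 1-form omega = sum_i f_i dx_i, the exterior derivative is
  d(omega) = sum_{i < j} (∂f_j/∂x_i - ∂f_i/∂x_j) dx_i ∧ dx_j.
  coefficient of dx ∧ dy: ∂f_2/∂x - ∂f_1/∂y = ∂(2*x^2)/∂x - ∂(3 - y^2)/∂y = 4*x + 2*y
Assembling: d(omega) = (4*x + 2*y) dx ∧ dy.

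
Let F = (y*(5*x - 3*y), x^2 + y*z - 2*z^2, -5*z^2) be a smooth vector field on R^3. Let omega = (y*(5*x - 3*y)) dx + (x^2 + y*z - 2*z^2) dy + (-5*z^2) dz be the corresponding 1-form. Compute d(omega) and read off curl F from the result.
d(omega) = (-y + 4*z) dy ∧ dz + (0) dz ∧ dx + (-3*x + 6*y) dx ∧ dy; curl F = (-y + 4*z, 0, -3*x + 6*y)

d omega = sum_{i<j} (∂f_j/∂x_i - ∂f_i/∂x_j) dx_i ∧ dx_j. Under the identification (dy ∧ dz, dz ∧ dx, dx ∧ dy) ↔ (e_x, e_y, e_z), the coefficients are exactly the components of curl F. Compute:
  ∂R/∂y - ∂Q/∂z = (0) - (y - 4*z) = -y + 4*z
  ∂P/∂z - ∂R/∂x = (0) - (0) = 0
  ∂Q/∂x - ∂P/∂y = (2*x) - (5*x - 6*y) = -3*x + 6*y.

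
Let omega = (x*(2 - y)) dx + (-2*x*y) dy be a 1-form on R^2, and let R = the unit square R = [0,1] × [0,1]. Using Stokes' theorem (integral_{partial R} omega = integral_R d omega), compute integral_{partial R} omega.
integral_(partial R) omega = -1/2

Stokes: integral_partial_R omega = integral_R d omega with d omega = (∂Q/∂x - ∂P/∂y) dx ∧ dy.
  ∂Q/∂x = -2*y
  ∂P/∂y = -x
  integrand = ∂Q/∂x - ∂P/∂y = x - 2*y.
Integrating over R: integral_0^1 integral_0^1 (x - 2*y) dx dy = -1/2.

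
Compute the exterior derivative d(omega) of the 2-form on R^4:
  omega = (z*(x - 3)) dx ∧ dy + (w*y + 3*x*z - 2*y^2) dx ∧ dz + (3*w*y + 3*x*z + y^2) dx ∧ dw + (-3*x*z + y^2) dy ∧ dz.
d(omega) = (-w + x + 4*y - 3*z - 3) dx ∧ dy ∧ dz + (-3*x + y) dx ∧ dz ∧ dw + (-3*w - 2*y) dx ∧ dy ∧ dw

For a 2-form omega = sum_{i<j} g_{ij} dx_i ∧ dx_j, the exterior derivative is
  d(omega) = sum_{i<j} d(g_{ij}) ∧ dx_i ∧ dx_j = sum_{i<j, k} (∂g_{ij}/∂x_k) dx_k ∧ dx_i ∧ dx_j.
Expand each term, using dx_k ∧ dx_i ∧ dx_j = sgn(permutation) dx_{(a)} ∧ dx_{(b)} ∧ dx_{(c)} with (a < b < c) sorted:
  d(z*(x - 3)) includes (∂/∂z)(z*(x - 3)) dz = (x - 3) dz, which multiplied by dx ∧ dy gives (x - 3) dx ∧ dy ∧ dz
  d(w*y + 3*x*z - 2*y^2) includes (∂/∂y)(w*y + 3*x*z - 2*y^2) dy = (w - 4*y) dy, which multiplied by dx ∧ dz gives (-w + 4*y) dx ∧ dy ∧ dz
  d(w*y + 3*x*z - 2*y^2) includes (∂/∂w)(w*y + 3*x*z - 2*y^2) dw = (y) dw, which multiplied by dx ∧ dz gives (y) dx ∧ dz ∧ dw
  d(3*w*y + 3*x*z + y^2) includes (∂/∂y)(3*w*y + 3*x*z + y^2) dy = (3*w + 2*y) dy, which multiplied by dx ∧ dw gives (-3*w - 2*y) dx ∧ dy ∧ dw
  d(3*w*y + 3*x*z + y^2) includes (∂/∂z)(3*w*y + 3*x*z + y^2) dz = (3*x) dz, which multiplied by dx ∧ dw gives (-3*x) dx ∧ dz ∧ dw
  d(-3*x*z + y^2) includes (∂/∂x)(-3*x*z + y^2) dx = (-3*z) dx, which multiplied by dy ∧ dz gives (-3*z) dx ∧ dy ∧ dz
Collecting like 3-forms: d(omega) = (-w + x + 4*y - 3*z - 3) dx ∧ dy ∧ dz + (-3*x + y) dx ∧ dz ∧ dw + (-3*w - 2*y) dx ∧ dy ∧ dw.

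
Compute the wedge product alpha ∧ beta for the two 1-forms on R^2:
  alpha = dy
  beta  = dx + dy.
alpha ∧ beta = (-1) dx ∧ dy

Distribute the wedge, using dx_i ∧ dx_j = -dx_j ∧ dx_i and dx_i ∧ dx_i = 0. For each pair (i, j) with i < j, the coefficient of dx_i ∧ dx_j in alpha ∧ beta is (alpha_i * beta_j - alpha_j * beta_i). Collecting: alpha ∧ beta = (-1) dx ∧ dy.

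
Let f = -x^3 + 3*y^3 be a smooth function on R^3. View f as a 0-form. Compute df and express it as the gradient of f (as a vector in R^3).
df = (-3*x^2) dx + (9*y^2) dy + (0) dz; grad f = (-3*x^2, 9*y^2, 0)

For a 0-form f, d f = (∂f/∂x) dx + (∂f/∂y) dy + (∂f/∂z) dz. The components of the vector representation are exactly the entries of grad f in Cartesian coordinates:
  ∂f/∂x = -3*x^2
  ∂f/∂y = 9*y^2
  ∂f/∂z = 0.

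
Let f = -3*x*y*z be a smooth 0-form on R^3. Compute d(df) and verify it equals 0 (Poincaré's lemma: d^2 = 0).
d(df) = 0

Step 1: df = sum_i (∂f/∂x_i) dx_i = (-3*y*z) dx + (-3*x*z) dy + (-3*x*y) dz.
Step 2: Apply d again. Using the 1-form formula, the coefficient of dx ∧ dy in d(df) is ∂^2 f/∂x ∂y - ∂^2 f/∂y ∂x = (-3*z) - (-3*z) = 0 (equality of mixed partials for smooth f).
Similarly for dx ∧ dz and dy ∧ dz — all coefficients vanish. So d(df) = 0.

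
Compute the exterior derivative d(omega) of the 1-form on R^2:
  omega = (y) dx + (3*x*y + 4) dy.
d(omega) = (3*y - 1) dx ∧ dy

For a 1-form omega = sum_i f_i dx_i, the exterior derivative is
  d(omega) = sum_{i < j} (∂f_j/∂x_i - ∂f_i/∂x_j) dx_i ∧ dx_j.
  coefficient of dx ∧ dy: ∂f_2/∂x - ∂f_1/∂y = ∂(3*x*y + 4)/∂x - ∂(y)/∂y = 3*y - 1
Assembling: d(omega) = (3*y - 1) dx ∧ dy.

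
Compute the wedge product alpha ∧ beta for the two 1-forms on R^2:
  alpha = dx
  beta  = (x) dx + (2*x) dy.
alpha ∧ beta = (2*x) dx ∧ dy

Distribute the wedge, using dx_i ∧ dx_j = -dx_j ∧ dx_i and dx_i ∧ dx_i = 0. For each pair (i, j) with i < j, the coefficient of dx_i ∧ dx_j in alpha ∧ beta is (alpha_i * beta_j - alpha_j * beta_i). Collecting: alpha ∧ beta = (2*x) dx ∧ dy.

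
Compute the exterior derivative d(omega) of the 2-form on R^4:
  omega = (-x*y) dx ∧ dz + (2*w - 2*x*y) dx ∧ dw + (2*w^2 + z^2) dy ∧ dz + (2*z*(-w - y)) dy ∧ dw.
d(omega) = (x) dx ∧ dy ∧ dz + (2*x) dx ∧ dy ∧ dw + (6*w + 2*y) dy ∧ dz ∧ dw

For a 2-form omega = sum_{i<j} g_{ij} dx_i ∧ dx_j, the exterior derivative is
  d(omega) = sum_{i<j} d(g_{ij}) ∧ dx_i ∧ dx_j = sum_{i<j, k} (∂g_{ij}/∂x_k) dx_k ∧ dx_i ∧ dx_j.
Expand each term, using dx_k ∧ dx_i ∧ dx_j = sgn(permutation) dx_{(a)} ∧ dx_{(b)} ∧ dx_{(c)} with (a < b < c) sorted:
  d(-x*y) includes (∂/∂y)(-x*y) dy = (-x) dy, which multiplied by dx ∧ dz gives (x) dx ∧ dy ∧ dz
  d(2*w - 2*x*y) includes (∂/∂y)(2*w - 2*x*y) dy = (-2*x) dy, which multiplied by dx ∧ dw gives (2*x) dx ∧ dy ∧ dw
  d(2*w^2 + z^2) includes (∂/∂w)(2*w^2 + z^2) dw = (4*w) dw, which multiplied by dy ∧ dz gives (4*w) dy ∧ dz ∧ dw
  d(2*z*(-w - y)) includes (∂/∂z)(2*z*(-w - y)) dz = (-2*w - 2*y) dz, which multiplied by dy ∧ dw gives (2*w + 2*y) dy ∧ dz ∧ dw
Collecting like 3-forms: d(omega) = (x) dx ∧ dy ∧ dz + (2*x) dx ∧ dy ∧ dw + (6*w + 2*y) dy ∧ dz ∧ dw.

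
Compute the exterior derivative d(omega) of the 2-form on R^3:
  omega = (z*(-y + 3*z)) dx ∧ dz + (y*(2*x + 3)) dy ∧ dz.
d(omega) = (2*y + z) dx ∧ dy ∧ dz

For a 2-form omega = sum_{i<j} g_{ij} dx_i ∧ dx_j, the exterior derivative is
  d(omega) = sum_{i<j} d(g_{ij}) ∧ dx_i ∧ dx_j = sum_{i<j, k} (∂g_{ij}/∂x_k) dx_k ∧ dx_i ∧ dx_j.
Expand each term, using dx_k ∧ dx_i ∧ dx_j = sgn(permutation) dx_{(a)} ∧ dx_{(b)} ∧ dx_{(c)} with (a < b < c) sorted:
  d(z*(-y + 3*z)) includes (∂/∂y)(z*(-y + 3*z)) dy = (-z) dy, which multiplied by dx ∧ dz gives (z) dx ∧ dy ∧ dz
  d(y*(2*x + 3)) includes (∂/∂x)(y*(2*x + 3)) dx = (2*y) dx, which multiplied by dy ∧ dz gives (2*y) dx ∧ dy ∧ dz
Collecting like 3-forms: d(omega) = (2*y + z) dx ∧ dy ∧ dz.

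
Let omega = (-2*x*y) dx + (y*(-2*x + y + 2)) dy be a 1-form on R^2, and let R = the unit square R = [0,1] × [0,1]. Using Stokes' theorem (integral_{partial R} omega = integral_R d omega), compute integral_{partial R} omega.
integral_(partial R) omega = 0

Stokes: integral_partial_R omega = integral_R d omega with d omega = (∂Q/∂x - ∂P/∂y) dx ∧ dy.
  ∂Q/∂x = -2*y
  ∂P/∂y = -2*x
  integrand = ∂Q/∂x - ∂P/∂y = 2*x - 2*y.
Integrating over R: integral_0^1 integral_0^1 (2*x - 2*y) dx dy = 0.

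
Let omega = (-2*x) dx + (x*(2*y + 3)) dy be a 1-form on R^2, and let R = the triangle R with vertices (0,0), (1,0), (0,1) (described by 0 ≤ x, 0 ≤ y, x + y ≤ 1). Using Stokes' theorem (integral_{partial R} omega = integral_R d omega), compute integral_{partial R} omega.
integral_(partial R) omega = 11/6

Stokes: integral_partial_R omega = integral_R d omega with d omega = (∂Q/∂x - ∂P/∂y) dx ∧ dy.
  ∂Q/∂x = 2*y + 3
  ∂P/∂y = 0
  integrand = ∂Q/∂x - ∂P/∂y = 2*y + 3.
Integrating over R: integral_0^1 integral_0^{1-x} (2*y + 3) dy dx = 11/6.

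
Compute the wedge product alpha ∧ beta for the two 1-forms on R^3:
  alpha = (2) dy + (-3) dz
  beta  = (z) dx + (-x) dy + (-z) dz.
alpha ∧ beta = (-2*z) dx ∧ dy + (-3*x - 2*z) dy ∧ dz + (3*z) dx ∧ dz

Distribute the wedge, using dx_i ∧ dx_j = -dx_j ∧ dx_i and dx_i ∧ dx_i = 0. For each pair (i, j) with i < j, the coefficient of dx_i ∧ dx_j in alpha ∧ beta is (alpha_i * beta_j - alpha_j * beta_i). Collecting: alpha ∧ beta = (-2*z) dx ∧ dy + (-3*x - 2*z) dy ∧ dz + (3*z) dx ∧ dz.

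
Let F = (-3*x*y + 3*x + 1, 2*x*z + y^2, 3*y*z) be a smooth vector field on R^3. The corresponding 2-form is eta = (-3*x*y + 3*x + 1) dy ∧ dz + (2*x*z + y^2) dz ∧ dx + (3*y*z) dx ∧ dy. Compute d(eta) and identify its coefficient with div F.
d(eta) = (2*y + 3) dx ∧ dy ∧ dz; div F = 2*y + 3

For a 2-form in R^3 of the form above, applying d gives a 3-form with coefficient ∂P/∂x + ∂Q/∂y + ∂R/∂z:
  ∂P/∂x = 3 - 3*y
  ∂Q/∂y = 2*y
  ∂R/∂z = 3*y
Sum = 2*y + 3, which is exactly div F.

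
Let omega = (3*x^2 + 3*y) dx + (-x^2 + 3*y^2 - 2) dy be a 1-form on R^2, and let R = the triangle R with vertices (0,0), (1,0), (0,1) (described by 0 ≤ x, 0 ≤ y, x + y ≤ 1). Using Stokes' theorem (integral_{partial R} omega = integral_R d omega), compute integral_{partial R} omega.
integral_(partial R) omega = -11/6

Stokes: integral_partial_R omega = integral_R d omega with d omega = (∂Q/∂x - ∂P/∂y) dx ∧ dy.
  ∂Q/∂x = -2*x
  ∂P/∂y = 3
  integrand = ∂Q/∂x - ∂P/∂y = -2*x - 3.
Integrating over R: integral_0^1 integral_0^{1-x} (-2*x - 3) dy dx = -11/6.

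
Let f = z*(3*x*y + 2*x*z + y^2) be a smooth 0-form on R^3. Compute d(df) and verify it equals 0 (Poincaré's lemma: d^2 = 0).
d(df) = 0

Step 1: df = sum_i (∂f/∂x_i) dx_i = (z*(3*y + 2*z)) dx + (z*(3*x + 2*y)) dy + (3*x*y + 4*x*z + y^2) dz.
Step 2: Apply d again. Using the 1-form formula, the coefficient of dx ∧ dy in d(df) is ∂^2 f/∂x ∂y - ∂^2 f/∂y ∂x = (3*z) - (3*z) = 0 (equality of mixed partials for smooth f).
Similarly for dx ∧ dz and dy ∧ dz — all coefficients vanish. So d(df) = 0.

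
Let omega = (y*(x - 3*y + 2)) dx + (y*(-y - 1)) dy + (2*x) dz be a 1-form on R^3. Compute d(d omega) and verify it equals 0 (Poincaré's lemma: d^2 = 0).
d(d omega) = 0

Step 1: d omega = sum_{i<j} (∂f_j/∂x_i - ∂f_i/∂x_j) dx_i ∧ dx_j:
  coeff of dx ∧ dy: -x + 6*y - 2
  coeff of dx ∧ dz: 2
  coeff of dy ∧ dz: 0
Step 2: Apply d again to each 2-form coefficient. The only possible 3-form in R^3 is dx ∧ dy ∧ dz, with coefficient
  ∂(coeff of dy∧dz)/∂x - ∂(coeff of dx∧dz)/∂y + ∂(coeff of dx∧dy)/∂z
  = ∂/∂x (0) - ∂/∂y (2) + ∂/∂z (-x + 6*y - 2).
Each of these terms simplifies to sums of mixed partials that cancel in pairs. The result is 0 (by equality of mixed partials for smooth functions — Schwarz / Clairaut).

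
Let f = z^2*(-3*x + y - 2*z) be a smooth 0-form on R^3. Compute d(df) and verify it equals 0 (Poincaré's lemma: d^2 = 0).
d(df) = 0

Step 1: df = sum_i (∂f/∂x_i) dx_i = (-3*z^2) dx + (z^2) dy + (2*z*(-3*x + y - 3*z)) dz.
Step 2: Apply d again. Using the 1-form formula, the coefficient of dx ∧ dy in d(df) is ∂^2 f/∂x ∂y - ∂^2 f/∂y ∂x = (0) - (0) = 0 (equality of mixed partials for smooth f).
Similarly for dx ∧ dz and dy ∧ dz — all coefficients vanish. So d(df) = 0.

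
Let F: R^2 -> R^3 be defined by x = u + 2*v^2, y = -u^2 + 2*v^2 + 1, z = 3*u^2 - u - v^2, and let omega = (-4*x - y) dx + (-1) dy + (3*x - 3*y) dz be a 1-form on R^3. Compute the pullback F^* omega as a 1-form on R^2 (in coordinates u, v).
F^* omega = (18*u^3 + 16*u^2 - 23*u - 10*v^2 + 2) du + (2*v*(-u^2 - 11*u - 20*v^2 - 1)) dv

Using F^*(f dg) = (f ∘ F) d(g ∘ F), substitute each coordinate x_i by F_i(u, v) in f_i, and replace dx_i by d F_i = (∂F_i/∂u) du + (∂F_i/∂v) dv.
  For the x component: f_1(F) = u^2 - 4*u - 10*v^2 - 1; d F_1 = (1) du + (4*v) dv
  For the y component: f_2(F) = -1; d F_2 = (-2*u) du + (4*v) dv
  For the z component: f_3(F) = 3*u^2 + 3*u - 3; d F_3 = (6*u - 1) du + (-2*v) dv
Combining and collecting du, dv coefficients:
  coeff of du: 18*u^3 + 16*u^2 - 23*u - 10*v^2 + 2
  coeff of dv: 2*v*(-u^2 - 11*u - 20*v^2 - 1)
F^* omega = (18*u^3 + 16*u^2 - 23*u - 10*v^2 + 2) du + (2*v*(-u^2 - 11*u - 20*v^2 - 1)) dv.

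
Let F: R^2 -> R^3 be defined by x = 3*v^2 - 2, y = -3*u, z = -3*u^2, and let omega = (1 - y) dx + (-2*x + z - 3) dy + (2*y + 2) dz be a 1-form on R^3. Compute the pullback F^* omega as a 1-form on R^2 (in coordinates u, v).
F^* omega = (45*u^2 - 12*u + 18*v^2 - 3) du + (6*v*(3*u + 1)) dv

Using F^*(f dg) = (f ∘ F) d(g ∘ F), substitute each coordinate x_i by F_i(u, v) in f_i, and replace dx_i by d F_i = (∂F_i/∂u) du + (∂F_i/∂v) dv.
  For the x component: f_1(F) = 3*u + 1; d F_1 = (0) du + (6*v) dv
  For the y component: f_2(F) = -3*u^2 - 6*v^2 + 1; d F_2 = (-3) du + (0) dv
  For the z component: f_3(F) = 2 - 6*u; d F_3 = (-6*u) du + (0) dv
Combining and collecting du, dv coefficients:
  coeff of du: 45*u^2 - 12*u + 18*v^2 - 3
  coeff of dv: 6*v*(3*u + 1)
F^* omega = (45*u^2 - 12*u + 18*v^2 - 3) du + (6*v*(3*u + 1)) dv.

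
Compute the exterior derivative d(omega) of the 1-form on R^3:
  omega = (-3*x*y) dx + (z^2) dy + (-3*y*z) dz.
d(omega) = (3*x) dx ∧ dy + (-5*z) dy ∧ dz

For a 1-form omega = sum_i f_i dx_i, the exterior derivative is
  d(omega) = sum_{i < j} (∂f_j/∂x_i - ∂f_i/∂x_j) dx_i ∧ dx_j.
  coefficient of dx ∧ dy: ∂f_2/∂x - ∂f_1/∂y = ∂(z^2)/∂x - ∂(-3*x*y)/∂y = 3*x
  coefficient of dy ∧ dz: ∂f_3/∂y - ∂f_2/∂z = ∂(-3*y*z)/∂y - ∂(z^2)/∂z = -5*z
Assembling: d(omega) = (3*x) dx ∧ dy + (-5*z) dy ∧ dz.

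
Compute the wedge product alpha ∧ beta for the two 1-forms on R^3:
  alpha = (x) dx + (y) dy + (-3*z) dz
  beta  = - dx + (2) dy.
alpha ∧ beta = (2*x + y) dx ∧ dy + (-3*z) dx ∧ dz + (6*z) dy ∧ dz

Distribute the wedge, using dx_i ∧ dx_j = -dx_j ∧ dx_i and dx_i ∧ dx_i = 0. For each pair (i, j) with i < j, the coefficient of dx_i ∧ dx_j in alpha ∧ beta is (alpha_i * beta_j - alpha_j * beta_i). Collecting: alpha ∧ beta = (2*x + y) dx ∧ dy + (-3*z) dx ∧ dz + (6*z) dy ∧ dz.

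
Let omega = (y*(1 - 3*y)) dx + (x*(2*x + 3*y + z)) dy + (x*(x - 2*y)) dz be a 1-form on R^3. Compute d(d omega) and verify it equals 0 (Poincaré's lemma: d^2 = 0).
d(d omega) = 0

Step 1: d omega = sum_{i<j} (∂f_j/∂x_i - ∂f_i/∂x_j) dx_i ∧ dx_j:
  coeff of dx ∧ dy: 4*x + 9*y + z - 1
  coeff of dx ∧ dz: 2*x - 2*y
  coeff of dy ∧ dz: -3*x
Step 2: Apply d again to each 2-form coefficient. The only possible 3-form in R^3 is dx ∧ dy ∧ dz, with coefficient
  ∂(coeff of dy∧dz)/∂x - ∂(coeff of dx∧dz)/∂y + ∂(coeff of dx∧dy)/∂z
  = ∂/∂x (-3*x) - ∂/∂y (2*x - 2*y) + ∂/∂z (4*x + 9*y + z - 1).
Each of these terms simplifies to sums of mixed partials that cancel in pairs. The result is 0 (by equality of mixed partials for smooth functions — Schwarz / Clairaut).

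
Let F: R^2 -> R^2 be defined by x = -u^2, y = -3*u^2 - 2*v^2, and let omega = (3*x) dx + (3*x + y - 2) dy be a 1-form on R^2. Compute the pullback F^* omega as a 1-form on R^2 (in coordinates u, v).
F^* omega = (6*u*(7*u^2 + 2*v^2 + 2)) du + (8*v*(3*u^2 + v^2 + 1)) dv

Using F^*(f dg) = (f ∘ F) d(g ∘ F), substitute each coordinate x_i by F_i(u, v) in f_i, and replace dx_i by d F_i = (∂F_i/∂u) du + (∂F_i/∂v) dv.
  For the x component: f_1(F) = -3*u^2; d F_1 = (-2*u) du + (0) dv
  For the y component: f_2(F) = -6*u^2 - 2*v^2 - 2; d F_2 = (-6*u) du + (-4*v) dv
Combining and collecting du, dv coefficients:
  coeff of du: 6*u*(7*u^2 + 2*v^2 + 2)
  coeff of dv: 8*v*(3*u^2 + v^2 + 1)
F^* omega = (6*u*(7*u^2 + 2*v^2 + 2)) du + (8*v*(3*u^2 + v^2 + 1)) dv.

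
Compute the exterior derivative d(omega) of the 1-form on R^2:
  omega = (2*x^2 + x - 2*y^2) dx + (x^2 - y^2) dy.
d(omega) = (2*x + 4*y) dx ∧ dy

For a 1-form omega = sum_i f_i dx_i, the exterior derivative is
  d(omega) = sum_{i < j} (∂f_j/∂x_i - ∂f_i/∂x_j) dx_i ∧ dx_j.
  coefficient of dx ∧ dy: ∂f_2/∂x - ∂f_1/∂y = ∂(x^2 - y^2)/∂x - ∂(2*x^2 + x - 2*y^2)/∂y = 2*x + 4*y
Assembling: d(omega) = (2*x + 4*y) dx ∧ dy.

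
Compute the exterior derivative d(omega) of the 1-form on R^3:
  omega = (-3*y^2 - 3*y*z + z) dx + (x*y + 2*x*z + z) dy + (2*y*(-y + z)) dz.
d(omega) = (7*y + 5*z) dx ∧ dy + (3*y - 1) dx ∧ dz + (-2*x - 4*y + 2*z - 1) dy ∧ dz

For a 1-form omega = sum_i f_i dx_i, the exterior derivative is
  d(omega) = sum_{i < j} (∂f_j/∂x_i - ∂f_i/∂x_j) dx_i ∧ dx_j.
  coefficient of dx ∧ dy: ∂f_2/∂x - ∂f_1/∂y = ∂(x*y + 2*x*z + z)/∂x - ∂(-3*y^2 - 3*y*z + z)/∂y = 7*y + 5*z
  coefficient of dx ∧ dz: ∂f_3/∂x - ∂f_1/∂z = ∂(2*y*(-y + z))/∂x - ∂(-3*y^2 - 3*y*z + z)/∂z = 3*y - 1
  coefficient of dy ∧ dz: ∂f_3/∂y - ∂f_2/∂z = ∂(2*y*(-y + z))/∂y - ∂(x*y + 2*x*z + z)/∂z = -2*x - 4*y + 2*z - 1
Assembling: d(omega) = (7*y + 5*z) dx ∧ dy + (3*y - 1) dx ∧ dz + (-2*x - 4*y + 2*z - 1) dy ∧ dz.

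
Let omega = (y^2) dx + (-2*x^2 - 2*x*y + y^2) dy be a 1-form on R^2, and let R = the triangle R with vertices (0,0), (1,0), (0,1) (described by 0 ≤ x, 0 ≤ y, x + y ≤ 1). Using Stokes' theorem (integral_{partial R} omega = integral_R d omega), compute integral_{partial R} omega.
integral_(partial R) omega = -4/3

Stokes: integral_partial_R omega = integral_R d omega with d omega = (∂Q/∂x - ∂P/∂y) dx ∧ dy.
  ∂Q/∂x = -4*x - 2*y
  ∂P/∂y = 2*y
  integrand = ∂Q/∂x - ∂P/∂y = -4*x - 4*y.
Integrating over R: integral_0^1 integral_0^{1-x} (-4*x - 4*y) dy dx = -4/3.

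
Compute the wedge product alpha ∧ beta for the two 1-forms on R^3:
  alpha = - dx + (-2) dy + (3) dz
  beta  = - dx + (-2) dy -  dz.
alpha ∧ beta = (4) dx ∧ dz + (8) dy ∧ dz

Distribute the wedge, using dx_i ∧ dx_j = -dx_j ∧ dx_i and dx_i ∧ dx_i = 0. For each pair (i, j) with i < j, the coefficient of dx_i ∧ dx_j in alpha ∧ beta is (alpha_i * beta_j - alpha_j * beta_i). Collecting: alpha ∧ beta = (4) dx ∧ dz + (8) dy ∧ dz.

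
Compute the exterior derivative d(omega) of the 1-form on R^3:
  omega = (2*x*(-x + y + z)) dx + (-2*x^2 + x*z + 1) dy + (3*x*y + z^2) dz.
d(omega) = (-6*x + z) dx ∧ dy + (-2*x + 3*y) dx ∧ dz + (2*x) dy ∧ dz

For a 1-form omega = sum_i f_i dx_i, the exterior derivative is
  d(omega) = sum_{i < j} (∂f_j/∂x_i - ∂f_i/∂x_j) dx_i ∧ dx_j.
  coefficient of dx ∧ dy: ∂f_2/∂x - ∂f_1/∂y = ∂(-2*x^2 + x*z + 1)/∂x - ∂(2*x*(-x + y + z))/∂y = -6*x + z
  coefficient of dx ∧ dz: ∂f_3/∂x - ∂f_1/∂z = ∂(3*x*y + z^2)/∂x - ∂(2*x*(-x + y + z))/∂z = -2*x + 3*y
  coefficient of dy ∧ dz: ∂f_3/∂y - ∂f_2/∂z = ∂(3*x*y + z^2)/∂y - ∂(-2*x^2 + x*z + 1)/∂z = 2*x
Assembling: d(omega) = (-6*x + z) dx ∧ dy + (-2*x + 3*y) dx ∧ dz + (2*x) dy ∧ dz.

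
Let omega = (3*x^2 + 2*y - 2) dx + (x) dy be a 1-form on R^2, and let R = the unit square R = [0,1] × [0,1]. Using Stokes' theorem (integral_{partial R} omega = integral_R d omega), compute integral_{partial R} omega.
integral_(partial R) omega = -1

Stokes: integral_partial_R omega = integral_R d omega with d omega = (∂Q/∂x - ∂P/∂y) dx ∧ dy.
  ∂Q/∂x = 1
  ∂P/∂y = 2
  integrand = ∂Q/∂x - ∂P/∂y = -1.
Integrating over R: integral_0^1 integral_0^1 (-1) dx dy = -1.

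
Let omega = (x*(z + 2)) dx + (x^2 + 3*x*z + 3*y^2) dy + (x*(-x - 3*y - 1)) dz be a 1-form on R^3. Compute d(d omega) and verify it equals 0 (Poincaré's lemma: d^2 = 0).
d(d omega) = 0

Step 1: d omega = sum_{i<j} (∂f_j/∂x_i - ∂f_i/∂x_j) dx_i ∧ dx_j:
  coeff of dx ∧ dy: 2*x + 3*z
  coeff of dx ∧ dz: -3*x - 3*y - 1
  coeff of dy ∧ dz: -6*x
Step 2: Apply d again to each 2-form coefficient. The only possible 3-form in R^3 is dx ∧ dy ∧ dz, with coefficient
  ∂(coeff of dy∧dz)/∂x - ∂(coeff of dx∧dz)/∂y + ∂(coeff of dx∧dy)/∂z
  = ∂/∂x (-6*x) - ∂/∂y (-3*x - 3*y - 1) + ∂/∂z (2*x + 3*z).
Each of these terms simplifies to sums of mixed partials that cancel in pairs. The result is 0 (by equality of mixed partials for smooth functions — Schwarz / Clairaut).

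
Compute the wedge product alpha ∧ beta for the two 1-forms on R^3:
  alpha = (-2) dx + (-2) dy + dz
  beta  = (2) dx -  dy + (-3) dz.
alpha ∧ beta = (6) dx ∧ dy + (4) dx ∧ dz + (7) dy ∧ dz

Distribute the wedge, using dx_i ∧ dx_j = -dx_j ∧ dx_i and dx_i ∧ dx_i = 0. For each pair (i, j) with i < j, the coefficient of dx_i ∧ dx_j in alpha ∧ beta is (alpha_i * beta_j - alpha_j * beta_i). Collecting: alpha ∧ beta = (6) dx ∧ dy + (4) dx ∧ dz + (7) dy ∧ dz.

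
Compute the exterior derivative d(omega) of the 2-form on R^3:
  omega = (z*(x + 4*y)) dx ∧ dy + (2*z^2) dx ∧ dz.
d(omega) = (x + 4*y) dx ∧ dy ∧ dz

For a 2-form omega = sum_{i<j} g_{ij} dx_i ∧ dx_j, the exterior derivative is
  d(omega) = sum_{i<j} d(g_{ij}) ∧ dx_i ∧ dx_j = sum_{i<j, k} (∂g_{ij}/∂x_k) dx_k ∧ dx_i ∧ dx_j.
Expand each term, using dx_k ∧ dx_i ∧ dx_j = sgn(permutation) dx_{(a)} ∧ dx_{(b)} ∧ dx_{(c)} with (a < b < c) sorted:
  d(z*(x + 4*y)) includes (∂/∂z)(z*(x + 4*y)) dz = (x + 4*y) dz, which multiplied by dx ∧ dy gives (x + 4*y) dx ∧ dy ∧ dz
Collecting like 3-forms: d(omega) = (x + 4*y) dx ∧ dy ∧ dz.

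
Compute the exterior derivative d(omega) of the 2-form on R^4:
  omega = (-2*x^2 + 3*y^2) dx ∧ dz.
d(omega) = (-6*y) dx ∧ dy ∧ dz

For a 2-form omega = sum_{i<j} g_{ij} dx_i ∧ dx_j, the exterior derivative is
  d(omega) = sum_{i<j} d(g_{ij}) ∧ dx_i ∧ dx_j = sum_{i<j, k} (∂g_{ij}/∂x_k) dx_k ∧ dx_i ∧ dx_j.
Expand each term, using dx_k ∧ dx_i ∧ dx_j = sgn(permutation) dx_{(a)} ∧ dx_{(b)} ∧ dx_{(c)} with (a < b < c) sorted:
  d(-2*x^2 + 3*y^2) includes (∂/∂y)(-2*x^2 + 3*y^2) dy = (6*y) dy, which multiplied by dx ∧ dz gives (-6*y) dx ∧ dy ∧ dz
Collecting like 3-forms: d(omega) = (-6*y) dx ∧ dy ∧ dz.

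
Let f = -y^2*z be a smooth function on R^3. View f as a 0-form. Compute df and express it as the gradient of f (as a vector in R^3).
df = (0) dx + (-2*y*z) dy + (-y^2) dz; grad f = (0, -2*y*z, -y^2)

For a 0-form f, d f = (∂f/∂x) dx + (∂f/∂y) dy + (∂f/∂z) dz. The components of the vector representation are exactly the entries of grad f in Cartesian coordinates:
  ∂f/∂x = 0
  ∂f/∂y = -2*y*z
  ∂f/∂z = -y^2.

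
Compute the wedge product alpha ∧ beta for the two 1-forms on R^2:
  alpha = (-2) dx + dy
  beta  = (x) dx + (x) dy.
alpha ∧ beta = (-3*x) dx ∧ dy

Distribute the wedge, using dx_i ∧ dx_j = -dx_j ∧ dx_i and dx_i ∧ dx_i = 0. For each pair (i, j) with i < j, the coefficient of dx_i ∧ dx_j in alpha ∧ beta is (alpha_i * beta_j - alpha_j * beta_i). Collecting: alpha ∧ beta = (-3*x) dx ∧ dy.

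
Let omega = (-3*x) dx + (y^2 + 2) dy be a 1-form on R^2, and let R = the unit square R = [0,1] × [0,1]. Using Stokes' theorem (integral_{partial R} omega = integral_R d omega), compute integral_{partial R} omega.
integral_(partial R) omega = 0

Stokes: integral_partial_R omega = integral_R d omega with d omega = (∂Q/∂x - ∂P/∂y) dx ∧ dy.
  ∂Q/∂x = 0
  ∂P/∂y = 0
  integrand = ∂Q/∂x - ∂P/∂y = 0.
Integrating over R: integral_0^1 integral_0^1 (0) dx dy = 0.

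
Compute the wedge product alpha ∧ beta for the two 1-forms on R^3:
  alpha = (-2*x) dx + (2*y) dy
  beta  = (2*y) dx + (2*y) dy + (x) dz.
alpha ∧ beta = (-4*y*(x + y)) dx ∧ dy + (-2*x^2) dx ∧ dz + (2*x*y) dy ∧ dz

Distribute the wedge, using dx_i ∧ dx_j = -dx_j ∧ dx_i and dx_i ∧ dx_i = 0. For each pair (i, j) with i < j, the coefficient of dx_i ∧ dx_j in alpha ∧ beta is (alpha_i * beta_j - alpha_j * beta_i). Collecting: alpha ∧ beta = (-4*y*(x + y)) dx ∧ dy + (-2*x^2) dx ∧ dz + (2*x*y) dy ∧ dz.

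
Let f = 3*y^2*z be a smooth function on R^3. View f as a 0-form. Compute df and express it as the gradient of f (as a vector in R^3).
df = (0) dx + (6*y*z) dy + (3*y^2) dz; grad f = (0, 6*y*z, 3*y^2)

For a 0-form f, d f = (∂f/∂x) dx + (∂f/∂y) dy + (∂f/∂z) dz. The components of the vector representation are exactly the entries of grad f in Cartesian coordinates:
  ∂f/∂x = 0
  ∂f/∂y = 6*y*z
  ∂f/∂z = 3*y^2.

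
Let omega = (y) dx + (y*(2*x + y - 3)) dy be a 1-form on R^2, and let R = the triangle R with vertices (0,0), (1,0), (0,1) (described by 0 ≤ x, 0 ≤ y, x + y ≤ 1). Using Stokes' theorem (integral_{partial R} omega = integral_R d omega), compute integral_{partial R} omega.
integral_(partial R) omega = -1/6

Stokes: integral_partial_R omega = integral_R d omega with d omega = (∂Q/∂x - ∂P/∂y) dx ∧ dy.
  ∂Q/∂x = 2*y
  ∂P/∂y = 1
  integrand = ∂Q/∂x - ∂P/∂y = 2*y - 1.
Integrating over R: integral_0^1 integral_0^{1-x} (2*y - 1) dy dx = -1/6.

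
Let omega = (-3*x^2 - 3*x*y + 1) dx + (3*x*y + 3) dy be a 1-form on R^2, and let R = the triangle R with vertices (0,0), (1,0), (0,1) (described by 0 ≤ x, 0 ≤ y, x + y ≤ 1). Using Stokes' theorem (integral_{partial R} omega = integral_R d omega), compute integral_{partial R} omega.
integral_(partial R) omega = 1

Stokes: integral_partial_R omega = integral_R d omega with d omega = (∂Q/∂x - ∂P/∂y) dx ∧ dy.
  ∂Q/∂x = 3*y
  ∂P/∂y = -3*x
  integrand = ∂Q/∂x - ∂P/∂y = 3*x + 3*y.
Integrating over R: integral_0^1 integral_0^{1-x} (3*x + 3*y) dy dx = 1.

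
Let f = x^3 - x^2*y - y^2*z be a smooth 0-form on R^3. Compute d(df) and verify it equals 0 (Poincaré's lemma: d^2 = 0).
d(df) = 0

Step 1: df = sum_i (∂f/∂x_i) dx_i = (x*(3*x - 2*y)) dx + (-x^2 - 2*y*z) dy + (-y^2) dz.
Step 2: Apply d again. Using the 1-form formula, the coefficient of dx ∧ dy in d(df) is ∂^2 f/∂x ∂y - ∂^2 f/∂y ∂x = (-2*x) - (-2*x) = 0 (equality of mixed partials for smooth f).
Similarly for dx ∧ dz and dy ∧ dz — all coefficients vanish. So d(df) = 0.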